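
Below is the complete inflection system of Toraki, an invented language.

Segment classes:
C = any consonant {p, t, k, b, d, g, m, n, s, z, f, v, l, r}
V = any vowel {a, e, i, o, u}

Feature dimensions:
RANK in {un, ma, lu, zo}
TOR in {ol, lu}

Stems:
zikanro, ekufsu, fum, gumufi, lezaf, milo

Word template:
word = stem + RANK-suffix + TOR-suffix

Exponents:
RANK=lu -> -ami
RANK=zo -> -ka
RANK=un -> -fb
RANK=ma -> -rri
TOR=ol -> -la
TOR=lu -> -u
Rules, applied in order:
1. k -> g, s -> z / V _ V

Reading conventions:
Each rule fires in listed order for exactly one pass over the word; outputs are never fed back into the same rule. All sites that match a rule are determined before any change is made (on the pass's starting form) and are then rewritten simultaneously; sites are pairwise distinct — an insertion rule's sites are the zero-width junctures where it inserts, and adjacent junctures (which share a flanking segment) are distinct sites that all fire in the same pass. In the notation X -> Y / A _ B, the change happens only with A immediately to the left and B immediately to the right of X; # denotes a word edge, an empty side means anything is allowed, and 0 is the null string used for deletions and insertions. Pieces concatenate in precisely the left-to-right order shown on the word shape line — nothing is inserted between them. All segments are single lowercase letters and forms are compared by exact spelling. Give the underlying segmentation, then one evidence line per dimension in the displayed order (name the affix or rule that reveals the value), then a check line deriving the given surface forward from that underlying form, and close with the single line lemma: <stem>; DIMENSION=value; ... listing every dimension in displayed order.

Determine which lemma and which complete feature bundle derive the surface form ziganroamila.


underlying: zikanro-ami-la
RANK=lu - signalled by the affix -ami
TOR=ol - signalled by the affix -la
check: zikanroamila -> ziganroamila
lemma: zikanro; RANK=lu; TOR=ol


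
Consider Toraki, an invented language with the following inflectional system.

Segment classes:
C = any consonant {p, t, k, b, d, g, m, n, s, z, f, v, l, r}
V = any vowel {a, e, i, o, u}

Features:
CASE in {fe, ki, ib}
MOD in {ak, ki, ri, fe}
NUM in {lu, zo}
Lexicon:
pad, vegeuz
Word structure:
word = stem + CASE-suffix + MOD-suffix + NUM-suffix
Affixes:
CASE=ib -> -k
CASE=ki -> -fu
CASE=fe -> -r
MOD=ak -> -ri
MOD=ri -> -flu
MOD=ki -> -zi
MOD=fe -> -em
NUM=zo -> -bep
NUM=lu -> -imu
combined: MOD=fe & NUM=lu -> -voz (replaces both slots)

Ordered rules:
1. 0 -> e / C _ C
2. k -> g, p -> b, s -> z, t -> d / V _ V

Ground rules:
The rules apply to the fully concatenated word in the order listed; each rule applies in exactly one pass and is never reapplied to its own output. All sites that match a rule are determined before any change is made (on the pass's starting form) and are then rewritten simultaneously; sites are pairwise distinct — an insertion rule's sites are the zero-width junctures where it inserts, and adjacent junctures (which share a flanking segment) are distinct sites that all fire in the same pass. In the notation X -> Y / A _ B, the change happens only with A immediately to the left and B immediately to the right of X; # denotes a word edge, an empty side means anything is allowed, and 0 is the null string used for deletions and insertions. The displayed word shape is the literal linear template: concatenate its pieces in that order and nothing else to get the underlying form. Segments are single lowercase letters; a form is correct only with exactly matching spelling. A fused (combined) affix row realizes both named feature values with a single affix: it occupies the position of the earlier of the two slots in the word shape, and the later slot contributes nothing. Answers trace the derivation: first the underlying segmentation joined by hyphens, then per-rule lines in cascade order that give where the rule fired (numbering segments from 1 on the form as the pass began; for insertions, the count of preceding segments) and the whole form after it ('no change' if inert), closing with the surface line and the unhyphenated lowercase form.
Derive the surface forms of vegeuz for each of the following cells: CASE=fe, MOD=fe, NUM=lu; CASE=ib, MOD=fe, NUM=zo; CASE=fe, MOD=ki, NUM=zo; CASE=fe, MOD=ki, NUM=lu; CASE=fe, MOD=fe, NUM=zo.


cell CASE=fe, MOD=fe, NUM=lu:
underlying: vegeuz-r-voz
1. 0 -> e / C _ C: inserts after position(s) 6, 7: vegeuzerevoz
2. k -> g, p -> b, s -> z, t -> d / V _ V: no change
surface: vegeuzerevoz

cell CASE=ib, MOD=fe, NUM=zo:
underlying: vegeuz-k-em-bep
1. 0 -> e / C _ C: inserts after position(s) 6, 9: vegeuzekemebep
2. k -> g, p -> b, s -> z, t -> d / V _ V: fires at position(s) 8: vegeuzegemebep
surface: vegeuzegemebep

cell CASE=fe, MOD=ki, NUM=zo:
underlying: vegeuz-r-zi-bep
1. 0 -> e / C _ C: inserts after position(s) 6, 7: vegeuzerezibep
2. k -> g, p -> b, s -> z, t -> d / V _ V: no change
surface: vegeuzerezibep

cell CASE=fe, MOD=ki, NUM=lu:
underlying: vegeuz-r-zi-imu
1. 0 -> e / C _ C: inserts after position(s) 6, 7: vegeuzereziimu
2. k -> g, p -> b, s -> z, t -> d / V _ V: no change
surface: vegeuzereziimu

cell CASE=fe, MOD=fe, NUM=zo:
underlying: vegeuz-r-em-bep
1. 0 -> e / C _ C: inserts after position(s) 6, 9: vegeuzeremebep
2. k -> g, p -> b, s -> z, t -> d / V _ V: no change
surface: vegeuzeremebep


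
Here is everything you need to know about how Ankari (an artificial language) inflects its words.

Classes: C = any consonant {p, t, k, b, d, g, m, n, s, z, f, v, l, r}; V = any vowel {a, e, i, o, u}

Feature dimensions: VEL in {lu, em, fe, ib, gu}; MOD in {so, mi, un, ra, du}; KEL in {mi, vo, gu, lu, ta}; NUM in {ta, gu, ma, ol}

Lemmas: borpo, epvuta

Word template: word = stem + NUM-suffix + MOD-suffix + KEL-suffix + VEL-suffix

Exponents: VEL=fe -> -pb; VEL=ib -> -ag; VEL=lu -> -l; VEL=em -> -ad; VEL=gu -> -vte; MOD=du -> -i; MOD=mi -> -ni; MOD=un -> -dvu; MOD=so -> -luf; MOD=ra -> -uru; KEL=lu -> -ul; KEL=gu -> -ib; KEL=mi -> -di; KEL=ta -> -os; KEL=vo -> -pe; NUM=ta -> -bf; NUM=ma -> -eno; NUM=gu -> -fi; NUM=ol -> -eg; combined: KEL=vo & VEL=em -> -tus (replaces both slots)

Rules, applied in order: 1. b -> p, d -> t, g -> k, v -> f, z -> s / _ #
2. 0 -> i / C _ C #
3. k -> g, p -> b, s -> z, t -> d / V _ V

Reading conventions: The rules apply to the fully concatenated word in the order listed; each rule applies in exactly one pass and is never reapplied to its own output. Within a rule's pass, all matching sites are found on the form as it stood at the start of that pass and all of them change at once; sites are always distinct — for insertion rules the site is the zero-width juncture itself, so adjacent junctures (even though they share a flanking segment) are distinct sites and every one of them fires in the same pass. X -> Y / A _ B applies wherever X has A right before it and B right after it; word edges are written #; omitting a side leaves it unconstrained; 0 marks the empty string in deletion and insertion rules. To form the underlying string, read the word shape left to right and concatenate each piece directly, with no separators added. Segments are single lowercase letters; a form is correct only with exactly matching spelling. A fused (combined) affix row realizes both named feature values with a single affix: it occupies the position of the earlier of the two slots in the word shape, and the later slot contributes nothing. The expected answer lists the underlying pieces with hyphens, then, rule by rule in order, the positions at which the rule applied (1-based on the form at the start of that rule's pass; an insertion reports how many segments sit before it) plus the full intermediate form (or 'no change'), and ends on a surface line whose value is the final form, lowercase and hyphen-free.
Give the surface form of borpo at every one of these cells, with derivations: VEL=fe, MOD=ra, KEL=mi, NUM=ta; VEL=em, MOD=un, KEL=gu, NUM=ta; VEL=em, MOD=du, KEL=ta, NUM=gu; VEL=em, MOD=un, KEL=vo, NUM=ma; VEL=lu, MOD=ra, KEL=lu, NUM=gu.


cell VEL=fe, MOD=ra, KEL=mi, NUM=ta:
underlying: borpo-bf-uru-di-pb
1. b -> p, d -> t, g -> k, v -> f, z -> s / _ #: fires at position(s) 14: borpobfurudipp
2. 0 -> i / C _ C #: inserts after position(s) 13: borpobfurudipip
3. k -> g, p -> b, s -> z, t -> d / V _ V: fires at position(s) 13: borpobfurudibip
surface: borpobfurudibip

cell VEL=em, MOD=un, KEL=gu, NUM=ta:
underlying: borpo-bf-dvu-ib-ad
1. b -> p, d -> t, g -> k, v -> f, z -> s / _ #: fires at position(s) 14: borpobfdvuibat
2. 0 -> i / C _ C #: no change
3. k -> g, p -> b, s -> z, t -> d / V _ V: no change
surface: borpobfdvuibat

cell VEL=em, MOD=du, KEL=ta, NUM=gu:
underlying: borpo-fi-i-os-ad
1. b -> p, d -> t, g -> k, v -> f, z -> s / _ #: fires at position(s) 12: borpofiiosat
2. 0 -> i / C _ C #: no change
3. k -> g, p -> b, s -> z, t -> d / V _ V: fires at position(s) 10: borpofiiozat
surface: borpofiiozat

cell VEL=em, MOD=un, KEL=vo, NUM=ma:
underlying: borpo-eno-dvu-tus
1. b -> p, d -> t, g -> k, v -> f, z -> s / _ #: no change
2. 0 -> i / C _ C #: no change
3. k -> g, p -> b, s -> z, t -> d / V _ V: fires at position(s) 12: borpoenodvudus
surface: borpoenodvudus

cell VEL=lu, MOD=ra, KEL=lu, NUM=gu:
underlying: borpo-fi-uru-ul-l
1. b -> p, d -> t, g -> k, v -> f, z -> s / _ #: no change
2. 0 -> i / C _ C #: inserts after position(s) 12: borpofiuruulil
3. k -> g, p -> b, s -> z, t -> d / V _ V: no change
surface: borpofiuruulil


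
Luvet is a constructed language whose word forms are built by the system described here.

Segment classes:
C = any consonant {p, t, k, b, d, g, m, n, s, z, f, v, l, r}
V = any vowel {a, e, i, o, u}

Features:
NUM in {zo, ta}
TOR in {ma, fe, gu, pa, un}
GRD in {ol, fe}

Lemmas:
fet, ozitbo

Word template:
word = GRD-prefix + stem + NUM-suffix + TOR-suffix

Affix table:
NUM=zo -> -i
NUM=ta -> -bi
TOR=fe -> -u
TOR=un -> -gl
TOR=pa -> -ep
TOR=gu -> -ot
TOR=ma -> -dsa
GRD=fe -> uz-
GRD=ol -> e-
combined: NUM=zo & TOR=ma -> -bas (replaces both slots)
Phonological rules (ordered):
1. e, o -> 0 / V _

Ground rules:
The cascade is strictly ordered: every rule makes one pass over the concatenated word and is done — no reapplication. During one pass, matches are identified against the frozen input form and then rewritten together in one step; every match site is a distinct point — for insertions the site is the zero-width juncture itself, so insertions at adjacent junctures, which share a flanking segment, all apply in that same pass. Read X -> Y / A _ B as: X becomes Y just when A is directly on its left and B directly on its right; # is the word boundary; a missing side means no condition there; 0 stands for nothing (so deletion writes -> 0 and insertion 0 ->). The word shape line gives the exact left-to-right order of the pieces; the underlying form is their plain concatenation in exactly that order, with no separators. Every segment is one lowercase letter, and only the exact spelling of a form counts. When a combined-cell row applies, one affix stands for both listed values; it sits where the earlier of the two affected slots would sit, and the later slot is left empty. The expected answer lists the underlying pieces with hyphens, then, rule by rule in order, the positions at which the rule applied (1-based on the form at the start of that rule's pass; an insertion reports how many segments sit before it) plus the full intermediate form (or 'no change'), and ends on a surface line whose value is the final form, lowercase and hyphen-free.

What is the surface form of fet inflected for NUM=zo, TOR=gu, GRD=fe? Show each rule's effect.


underlying: uz-fet-i-ot
1. e, o -> 0 / V _: fires at position(s) 7: uzfetit
surface: uzfetit


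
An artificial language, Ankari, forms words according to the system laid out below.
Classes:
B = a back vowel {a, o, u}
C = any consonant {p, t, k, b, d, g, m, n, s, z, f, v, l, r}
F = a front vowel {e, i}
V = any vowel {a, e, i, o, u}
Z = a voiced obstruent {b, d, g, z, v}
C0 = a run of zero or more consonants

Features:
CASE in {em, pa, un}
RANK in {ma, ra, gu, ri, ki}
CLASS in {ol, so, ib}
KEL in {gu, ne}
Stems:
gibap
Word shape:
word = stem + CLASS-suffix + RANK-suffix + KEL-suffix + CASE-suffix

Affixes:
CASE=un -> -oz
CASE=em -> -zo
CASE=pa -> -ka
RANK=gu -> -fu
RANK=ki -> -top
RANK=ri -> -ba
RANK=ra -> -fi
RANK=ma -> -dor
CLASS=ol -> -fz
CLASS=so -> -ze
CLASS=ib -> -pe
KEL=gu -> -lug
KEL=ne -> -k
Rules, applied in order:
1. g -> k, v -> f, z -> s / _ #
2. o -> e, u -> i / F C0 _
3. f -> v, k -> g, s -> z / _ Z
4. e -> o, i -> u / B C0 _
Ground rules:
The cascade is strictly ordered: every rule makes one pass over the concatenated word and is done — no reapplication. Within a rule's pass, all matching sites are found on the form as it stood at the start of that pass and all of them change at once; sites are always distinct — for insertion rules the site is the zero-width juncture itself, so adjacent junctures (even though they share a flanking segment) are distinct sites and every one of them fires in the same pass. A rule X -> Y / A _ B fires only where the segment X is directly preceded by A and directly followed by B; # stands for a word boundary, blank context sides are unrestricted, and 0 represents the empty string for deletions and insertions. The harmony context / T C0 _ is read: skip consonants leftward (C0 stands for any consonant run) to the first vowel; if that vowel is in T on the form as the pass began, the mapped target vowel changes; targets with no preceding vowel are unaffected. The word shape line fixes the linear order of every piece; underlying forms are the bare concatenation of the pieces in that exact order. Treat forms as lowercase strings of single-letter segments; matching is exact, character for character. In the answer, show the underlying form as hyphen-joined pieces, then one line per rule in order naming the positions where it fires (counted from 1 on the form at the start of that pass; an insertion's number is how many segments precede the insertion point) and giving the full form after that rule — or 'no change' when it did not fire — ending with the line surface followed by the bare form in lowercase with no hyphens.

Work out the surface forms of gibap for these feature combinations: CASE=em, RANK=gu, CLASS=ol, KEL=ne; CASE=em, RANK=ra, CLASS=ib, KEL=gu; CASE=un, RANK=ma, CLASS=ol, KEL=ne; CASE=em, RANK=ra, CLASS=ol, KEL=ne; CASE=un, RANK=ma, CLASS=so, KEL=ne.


cell CASE=em, RANK=gu, CLASS=ol, KEL=ne:
underlying: gibap-fz-fu-k-zo
1. g -> k, v -> f, z -> s / _ #: no change
2. o -> e, u -> i / F C0 _: no change
3. f -> v, k -> g, s -> z / _ Z: fires at position(s) 6, 10: gibapvzfugzo
4. e -> o, i -> u / B C0 _: no change
surface: gibapvzfugzo

cell CASE=em, RANK=ra, CLASS=ib, KEL=gu:
underlying: gibap-pe-fi-lug-zo
1. g -> k, v -> f, z -> s / _ #: no change
2. o -> e, u -> i / F C0 _: fires at position(s) 11: gibappefiligzo
3. f -> v, k -> g, s -> z / _ Z: no change
4. e -> o, i -> u / B C0 _: fires at position(s) 7: gibappofiligzo
surface: gibappofiligzo

cell CASE=un, RANK=ma, CLASS=ol, KEL=ne:
underlying: gibap-fz-dor-k-oz
1. g -> k, v -> f, z -> s / _ #: fires at position(s) 13: gibapfzdorkos
2. o -> e, u -> i / F C0 _: no change
3. f -> v, k -> g, s -> z / _ Z: fires at position(s) 6: gibapvzdorkos
4. e -> o, i -> u / B C0 _: no change
surface: gibapvzdorkos

cell CASE=em, RANK=ra, CLASS=ol, KEL=ne:
underlying: gibap-fz-fi-k-zo
1. g -> k, v -> f, z -> s / _ #: no change
2. o -> e, u -> i / F C0 _: fires at position(s) 12: gibapfzfikze
3. f -> v, k -> g, s -> z / _ Z: fires at position(s) 6, 10: gibapvzfigze
4. e -> o, i -> u / B C0 _: fires at position(s) 9: gibapvzfugze
surface: gibapvzfugze

cell CASE=un, RANK=ma, CLASS=so, KEL=ne:
underlying: gibap-ze-dor-k-oz
1. g -> k, v -> f, z -> s / _ #: fires at position(s) 13: gibapzedorkos
2. o -> e, u -> i / F C0 _: fires at position(s) 9: gibapzederkos
3. f -> v, k -> g, s -> z / _ Z: no change
4. e -> o, i -> u / B C0 _: fires at position(s) 7: gibapzoderkos
surface: gibapzoderkos


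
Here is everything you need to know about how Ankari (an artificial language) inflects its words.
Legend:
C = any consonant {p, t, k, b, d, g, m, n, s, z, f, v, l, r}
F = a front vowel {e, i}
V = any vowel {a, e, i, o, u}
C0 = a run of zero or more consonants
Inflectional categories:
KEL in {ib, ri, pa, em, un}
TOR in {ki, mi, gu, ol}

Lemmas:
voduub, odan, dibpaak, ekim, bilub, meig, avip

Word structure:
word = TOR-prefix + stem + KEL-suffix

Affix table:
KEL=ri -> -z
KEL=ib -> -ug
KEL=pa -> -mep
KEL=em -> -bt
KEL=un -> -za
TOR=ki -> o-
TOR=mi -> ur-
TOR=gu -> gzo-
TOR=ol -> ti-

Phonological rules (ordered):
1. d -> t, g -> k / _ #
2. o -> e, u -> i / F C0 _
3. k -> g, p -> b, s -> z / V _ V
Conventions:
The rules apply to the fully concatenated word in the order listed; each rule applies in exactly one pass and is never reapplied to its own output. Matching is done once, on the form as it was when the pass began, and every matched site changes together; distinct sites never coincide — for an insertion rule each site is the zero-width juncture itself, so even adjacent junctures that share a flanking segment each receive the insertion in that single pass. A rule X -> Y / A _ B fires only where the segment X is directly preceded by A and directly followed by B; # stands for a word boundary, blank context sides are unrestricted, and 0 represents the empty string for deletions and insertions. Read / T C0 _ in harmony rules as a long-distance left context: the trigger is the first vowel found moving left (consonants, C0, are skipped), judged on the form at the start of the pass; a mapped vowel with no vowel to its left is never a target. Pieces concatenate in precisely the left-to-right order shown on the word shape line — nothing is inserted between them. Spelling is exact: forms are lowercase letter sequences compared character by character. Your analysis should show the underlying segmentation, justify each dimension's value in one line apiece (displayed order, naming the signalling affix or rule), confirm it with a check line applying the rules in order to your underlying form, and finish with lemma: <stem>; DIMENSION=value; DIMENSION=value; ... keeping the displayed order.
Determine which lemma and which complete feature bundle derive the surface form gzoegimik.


underlying: gzo-ekim-ug
KEL=ib - signalled by the affix -ug
TOR=gu - signalled by the affix gzo-
check: gzoekimug -> gzoekimuk -> gzoekimik -> gzoegimik
lemma: ekim; KEL=ib; TOR=gu


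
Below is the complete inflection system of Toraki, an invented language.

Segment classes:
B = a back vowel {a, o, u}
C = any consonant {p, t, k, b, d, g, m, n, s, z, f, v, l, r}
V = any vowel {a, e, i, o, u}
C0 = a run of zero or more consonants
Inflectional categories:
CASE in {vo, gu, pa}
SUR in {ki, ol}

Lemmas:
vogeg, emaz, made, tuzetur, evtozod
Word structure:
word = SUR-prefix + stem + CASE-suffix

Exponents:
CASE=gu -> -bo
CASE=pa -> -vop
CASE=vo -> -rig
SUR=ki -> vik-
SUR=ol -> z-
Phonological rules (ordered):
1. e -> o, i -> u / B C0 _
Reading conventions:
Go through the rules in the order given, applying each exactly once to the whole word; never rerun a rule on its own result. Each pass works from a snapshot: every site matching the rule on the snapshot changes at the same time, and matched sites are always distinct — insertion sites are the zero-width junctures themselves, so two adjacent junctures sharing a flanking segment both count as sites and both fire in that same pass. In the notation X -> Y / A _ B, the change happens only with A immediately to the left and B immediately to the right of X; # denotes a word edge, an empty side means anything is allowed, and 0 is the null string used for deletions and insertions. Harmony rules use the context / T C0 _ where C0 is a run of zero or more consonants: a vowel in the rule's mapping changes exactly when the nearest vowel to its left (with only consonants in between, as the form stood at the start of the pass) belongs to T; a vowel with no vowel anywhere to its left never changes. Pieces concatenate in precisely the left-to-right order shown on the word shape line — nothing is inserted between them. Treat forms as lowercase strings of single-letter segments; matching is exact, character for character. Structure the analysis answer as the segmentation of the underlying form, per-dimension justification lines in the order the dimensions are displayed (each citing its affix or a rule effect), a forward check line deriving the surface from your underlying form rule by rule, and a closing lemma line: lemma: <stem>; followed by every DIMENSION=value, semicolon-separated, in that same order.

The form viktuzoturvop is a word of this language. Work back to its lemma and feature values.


underlying: vik-tuzetur-vop
CASE=pa - signalled by the affix -vop
SUR=ki - signalled by the affix vik-
check: viktuzeturvop -> viktuzoturvop
lemma: tuzetur; CASE=pa; SUR=ki


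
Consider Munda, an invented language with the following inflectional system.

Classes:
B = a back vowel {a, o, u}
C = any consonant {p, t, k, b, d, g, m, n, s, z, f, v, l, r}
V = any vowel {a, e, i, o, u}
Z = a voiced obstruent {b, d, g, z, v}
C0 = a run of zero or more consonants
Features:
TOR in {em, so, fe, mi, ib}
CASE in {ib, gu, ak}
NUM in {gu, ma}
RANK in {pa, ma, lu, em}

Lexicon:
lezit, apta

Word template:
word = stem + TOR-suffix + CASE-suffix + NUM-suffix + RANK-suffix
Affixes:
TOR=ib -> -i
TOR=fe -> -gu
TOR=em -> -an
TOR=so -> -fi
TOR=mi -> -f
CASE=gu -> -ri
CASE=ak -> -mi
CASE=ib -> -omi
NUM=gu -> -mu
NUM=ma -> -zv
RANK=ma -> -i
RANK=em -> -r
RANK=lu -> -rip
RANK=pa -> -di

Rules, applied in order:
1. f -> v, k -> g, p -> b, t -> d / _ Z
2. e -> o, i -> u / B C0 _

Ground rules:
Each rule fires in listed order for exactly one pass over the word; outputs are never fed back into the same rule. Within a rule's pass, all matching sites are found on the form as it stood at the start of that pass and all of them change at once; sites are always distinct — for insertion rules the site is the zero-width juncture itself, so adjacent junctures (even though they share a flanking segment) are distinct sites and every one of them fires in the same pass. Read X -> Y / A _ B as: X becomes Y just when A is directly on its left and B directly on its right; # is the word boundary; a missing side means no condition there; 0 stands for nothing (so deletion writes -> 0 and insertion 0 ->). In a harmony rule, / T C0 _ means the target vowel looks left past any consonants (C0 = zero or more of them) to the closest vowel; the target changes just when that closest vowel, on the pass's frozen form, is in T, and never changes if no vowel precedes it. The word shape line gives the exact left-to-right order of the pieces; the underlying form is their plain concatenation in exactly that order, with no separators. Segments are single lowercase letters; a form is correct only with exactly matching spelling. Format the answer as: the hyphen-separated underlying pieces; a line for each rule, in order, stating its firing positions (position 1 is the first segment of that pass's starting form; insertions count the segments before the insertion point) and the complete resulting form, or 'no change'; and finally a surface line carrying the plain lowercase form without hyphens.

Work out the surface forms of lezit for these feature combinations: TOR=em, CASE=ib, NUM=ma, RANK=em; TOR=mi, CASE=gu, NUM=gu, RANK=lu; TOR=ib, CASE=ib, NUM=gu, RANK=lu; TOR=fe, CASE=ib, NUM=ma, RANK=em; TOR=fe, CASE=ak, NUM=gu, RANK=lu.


cell TOR=em, CASE=ib, NUM=ma, RANK=em:
underlying: lezit-an-omi-zv-r
1. f -> v, k -> g, p -> b, t -> d / _ Z: no change
2. e -> o, i -> u / B C0 _: fires at position(s) 10: lezitanomuzvr
surface: lezitanomuzvr

cell TOR=mi, CASE=gu, NUM=gu, RANK=lu:
underlying: lezit-f-ri-mu-rip
1. f -> v, k -> g, p -> b, t -> d / _ Z: no change
2. e -> o, i -> u / B C0 _: fires at position(s) 12: lezitfrimurup
surface: lezitfrimurup

cell TOR=ib, CASE=ib, NUM=gu, RANK=lu:
underlying: lezit-i-omi-mu-rip
1. f -> v, k -> g, p -> b, t -> d / _ Z: no change
2. e -> o, i -> u / B C0 _: fires at position(s) 9, 13: lezitiomumurup
surface: lezitiomumurup

cell TOR=fe, CASE=ib, NUM=ma, RANK=em:
underlying: lezit-gu-omi-zv-r
1. f -> v, k -> g, p -> b, t -> d / _ Z: fires at position(s) 5: lezidguomizvr
2. e -> o, i -> u / B C0 _: fires at position(s) 10: lezidguomuzvr
surface: lezidguomuzvr

cell TOR=fe, CASE=ak, NUM=gu, RANK=lu:
underlying: lezit-gu-mi-mu-rip
1. f -> v, k -> g, p -> b, t -> d / _ Z: fires at position(s) 5: lezidgumimurip
2. e -> o, i -> u / B C0 _: fires at position(s) 9, 13: lezidgumumurup
surface: lezidgumumurup


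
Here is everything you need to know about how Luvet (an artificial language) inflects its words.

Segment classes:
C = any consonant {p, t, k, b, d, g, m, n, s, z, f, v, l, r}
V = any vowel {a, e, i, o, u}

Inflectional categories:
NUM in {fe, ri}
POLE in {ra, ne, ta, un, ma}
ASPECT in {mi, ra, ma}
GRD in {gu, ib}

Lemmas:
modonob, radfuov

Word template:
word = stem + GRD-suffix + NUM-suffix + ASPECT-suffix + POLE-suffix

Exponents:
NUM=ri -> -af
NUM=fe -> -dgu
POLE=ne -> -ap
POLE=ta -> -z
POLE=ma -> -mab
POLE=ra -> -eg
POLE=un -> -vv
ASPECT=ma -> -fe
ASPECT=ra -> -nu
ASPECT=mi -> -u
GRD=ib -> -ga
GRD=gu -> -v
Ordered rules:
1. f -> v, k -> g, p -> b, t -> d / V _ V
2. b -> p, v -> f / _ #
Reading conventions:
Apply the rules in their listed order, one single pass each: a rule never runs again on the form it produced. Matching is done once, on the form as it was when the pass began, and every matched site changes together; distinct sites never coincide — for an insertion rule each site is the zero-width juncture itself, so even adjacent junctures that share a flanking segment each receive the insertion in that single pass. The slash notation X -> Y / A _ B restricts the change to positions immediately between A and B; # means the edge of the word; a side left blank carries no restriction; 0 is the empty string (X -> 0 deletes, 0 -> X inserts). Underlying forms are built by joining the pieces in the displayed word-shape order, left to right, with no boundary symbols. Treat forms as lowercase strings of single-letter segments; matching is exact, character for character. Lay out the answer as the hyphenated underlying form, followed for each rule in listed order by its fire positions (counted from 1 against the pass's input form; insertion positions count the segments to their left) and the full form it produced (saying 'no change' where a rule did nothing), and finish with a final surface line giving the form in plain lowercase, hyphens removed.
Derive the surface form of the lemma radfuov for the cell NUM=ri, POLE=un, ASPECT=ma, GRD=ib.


underlying: radfuov-ga-af-fe-vv
1. f -> v, k -> g, p -> b, t -> d / V _ V: no change
2. b -> p, v -> f / _ #: fires at position(s) 15: radfuovgaaffevf
surface: radfuovgaaffevf


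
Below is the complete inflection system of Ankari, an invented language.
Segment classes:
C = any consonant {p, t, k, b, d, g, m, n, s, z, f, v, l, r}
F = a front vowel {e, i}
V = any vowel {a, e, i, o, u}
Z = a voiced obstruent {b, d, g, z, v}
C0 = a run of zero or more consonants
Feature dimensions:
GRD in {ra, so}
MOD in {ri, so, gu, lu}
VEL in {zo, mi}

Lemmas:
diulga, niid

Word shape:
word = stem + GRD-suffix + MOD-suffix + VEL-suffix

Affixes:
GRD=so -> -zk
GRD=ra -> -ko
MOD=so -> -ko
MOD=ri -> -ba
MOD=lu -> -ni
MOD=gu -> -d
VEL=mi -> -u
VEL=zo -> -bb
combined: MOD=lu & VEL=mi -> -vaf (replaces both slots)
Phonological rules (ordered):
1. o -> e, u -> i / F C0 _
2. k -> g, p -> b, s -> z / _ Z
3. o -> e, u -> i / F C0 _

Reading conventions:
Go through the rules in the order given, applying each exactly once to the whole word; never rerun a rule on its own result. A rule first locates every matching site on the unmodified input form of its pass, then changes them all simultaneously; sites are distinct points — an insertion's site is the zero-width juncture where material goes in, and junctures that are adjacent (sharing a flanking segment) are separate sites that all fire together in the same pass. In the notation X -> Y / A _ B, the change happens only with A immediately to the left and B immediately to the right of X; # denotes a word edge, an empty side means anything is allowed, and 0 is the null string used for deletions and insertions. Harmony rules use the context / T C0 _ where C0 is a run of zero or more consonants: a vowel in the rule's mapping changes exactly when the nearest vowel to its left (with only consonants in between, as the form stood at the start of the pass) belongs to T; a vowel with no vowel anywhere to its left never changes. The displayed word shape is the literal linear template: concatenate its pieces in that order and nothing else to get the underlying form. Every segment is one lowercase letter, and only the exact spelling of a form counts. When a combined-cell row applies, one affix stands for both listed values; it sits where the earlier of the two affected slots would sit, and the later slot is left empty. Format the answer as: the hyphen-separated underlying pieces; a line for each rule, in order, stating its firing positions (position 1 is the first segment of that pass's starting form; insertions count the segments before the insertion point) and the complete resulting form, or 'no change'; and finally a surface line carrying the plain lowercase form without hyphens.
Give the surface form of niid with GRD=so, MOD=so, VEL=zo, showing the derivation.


underlying: niid-zk-ko-bb
1. o -> e, u -> i / F C0 _: fires at position(s) 8: niidzkkebb
2. k -> g, p -> b, s -> z / _ Z: no change
3. o -> e, u -> i / F C0 _: no change
surface: niidzkkebb


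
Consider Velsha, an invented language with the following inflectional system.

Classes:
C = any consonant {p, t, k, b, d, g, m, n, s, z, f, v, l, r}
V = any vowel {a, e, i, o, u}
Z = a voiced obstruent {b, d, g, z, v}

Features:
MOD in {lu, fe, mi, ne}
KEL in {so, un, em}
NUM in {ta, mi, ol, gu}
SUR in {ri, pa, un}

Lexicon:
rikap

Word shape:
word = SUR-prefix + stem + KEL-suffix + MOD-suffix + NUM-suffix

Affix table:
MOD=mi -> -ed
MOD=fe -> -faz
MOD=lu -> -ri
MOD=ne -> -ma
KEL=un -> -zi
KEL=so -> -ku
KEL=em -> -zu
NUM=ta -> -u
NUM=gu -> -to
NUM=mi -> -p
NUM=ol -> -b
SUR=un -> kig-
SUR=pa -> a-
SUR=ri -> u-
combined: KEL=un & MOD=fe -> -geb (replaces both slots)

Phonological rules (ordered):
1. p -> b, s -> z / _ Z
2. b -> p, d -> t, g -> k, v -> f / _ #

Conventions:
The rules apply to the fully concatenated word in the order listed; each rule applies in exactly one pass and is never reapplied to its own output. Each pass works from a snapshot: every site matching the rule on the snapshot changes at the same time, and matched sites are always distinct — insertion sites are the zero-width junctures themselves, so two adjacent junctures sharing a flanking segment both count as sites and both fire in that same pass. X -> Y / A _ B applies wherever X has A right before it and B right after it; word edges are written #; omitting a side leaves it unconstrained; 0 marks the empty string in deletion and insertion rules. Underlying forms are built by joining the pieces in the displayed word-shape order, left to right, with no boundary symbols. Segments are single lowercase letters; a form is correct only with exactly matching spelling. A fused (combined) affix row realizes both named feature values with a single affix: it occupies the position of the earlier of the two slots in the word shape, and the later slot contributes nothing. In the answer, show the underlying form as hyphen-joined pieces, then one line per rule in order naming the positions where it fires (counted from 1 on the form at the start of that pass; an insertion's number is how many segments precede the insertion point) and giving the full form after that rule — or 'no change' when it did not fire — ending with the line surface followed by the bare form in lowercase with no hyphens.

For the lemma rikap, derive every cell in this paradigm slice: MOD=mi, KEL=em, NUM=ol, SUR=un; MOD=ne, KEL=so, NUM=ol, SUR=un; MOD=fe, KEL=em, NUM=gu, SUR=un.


cell MOD=mi, KEL=em, NUM=ol, SUR=un:
underlying: kig-rikap-zu-ed-b
1. p -> b, s -> z / _ Z: fires at position(s) 8: kigrikabzuedb
2. b -> p, d -> t, g -> k, v -> f / _ #: fires at position(s) 13: kigrikabzuedp
surface: kigrikabzuedp

cell MOD=ne, KEL=so, NUM=ol, SUR=un:
underlying: kig-rikap-ku-ma-b
1. p -> b, s -> z / _ Z: no change
2. b -> p, d -> t, g -> k, v -> f / _ #: fires at position(s) 13: kigrikapkumap
surface: kigrikapkumap

cell MOD=fe, KEL=em, NUM=gu, SUR=un:
underlying: kig-rikap-zu-faz-to
1. p -> b, s -> z / _ Z: fires at position(s) 8: kigrikabzufazto
2. b -> p, d -> t, g -> k, v -> f / _ #: no change
surface: kigrikabzufazto


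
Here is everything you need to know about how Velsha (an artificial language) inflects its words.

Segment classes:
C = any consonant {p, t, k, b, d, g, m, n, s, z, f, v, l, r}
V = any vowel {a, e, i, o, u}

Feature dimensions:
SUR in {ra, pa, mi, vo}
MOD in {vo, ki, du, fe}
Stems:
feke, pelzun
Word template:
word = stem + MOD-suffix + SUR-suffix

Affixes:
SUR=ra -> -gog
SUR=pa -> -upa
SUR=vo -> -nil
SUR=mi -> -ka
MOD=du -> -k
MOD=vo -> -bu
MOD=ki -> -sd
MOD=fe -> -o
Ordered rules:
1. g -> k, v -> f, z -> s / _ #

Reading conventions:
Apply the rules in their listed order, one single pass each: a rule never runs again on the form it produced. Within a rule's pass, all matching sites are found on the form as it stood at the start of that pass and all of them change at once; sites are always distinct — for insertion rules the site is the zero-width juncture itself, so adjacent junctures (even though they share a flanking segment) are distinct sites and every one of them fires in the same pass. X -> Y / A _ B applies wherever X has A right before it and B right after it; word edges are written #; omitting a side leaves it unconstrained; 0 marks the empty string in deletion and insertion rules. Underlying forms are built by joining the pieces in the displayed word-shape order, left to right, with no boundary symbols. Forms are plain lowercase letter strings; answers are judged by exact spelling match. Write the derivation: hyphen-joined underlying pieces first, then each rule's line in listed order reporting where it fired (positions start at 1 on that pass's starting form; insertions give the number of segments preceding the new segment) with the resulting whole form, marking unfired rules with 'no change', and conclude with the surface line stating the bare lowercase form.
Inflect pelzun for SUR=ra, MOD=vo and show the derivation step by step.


underlying: pelzun-bu-gog
1. g -> k, v -> f, z -> s / _ #: fires at position(s) 11: pelzunbugok
surface: pelzunbugok


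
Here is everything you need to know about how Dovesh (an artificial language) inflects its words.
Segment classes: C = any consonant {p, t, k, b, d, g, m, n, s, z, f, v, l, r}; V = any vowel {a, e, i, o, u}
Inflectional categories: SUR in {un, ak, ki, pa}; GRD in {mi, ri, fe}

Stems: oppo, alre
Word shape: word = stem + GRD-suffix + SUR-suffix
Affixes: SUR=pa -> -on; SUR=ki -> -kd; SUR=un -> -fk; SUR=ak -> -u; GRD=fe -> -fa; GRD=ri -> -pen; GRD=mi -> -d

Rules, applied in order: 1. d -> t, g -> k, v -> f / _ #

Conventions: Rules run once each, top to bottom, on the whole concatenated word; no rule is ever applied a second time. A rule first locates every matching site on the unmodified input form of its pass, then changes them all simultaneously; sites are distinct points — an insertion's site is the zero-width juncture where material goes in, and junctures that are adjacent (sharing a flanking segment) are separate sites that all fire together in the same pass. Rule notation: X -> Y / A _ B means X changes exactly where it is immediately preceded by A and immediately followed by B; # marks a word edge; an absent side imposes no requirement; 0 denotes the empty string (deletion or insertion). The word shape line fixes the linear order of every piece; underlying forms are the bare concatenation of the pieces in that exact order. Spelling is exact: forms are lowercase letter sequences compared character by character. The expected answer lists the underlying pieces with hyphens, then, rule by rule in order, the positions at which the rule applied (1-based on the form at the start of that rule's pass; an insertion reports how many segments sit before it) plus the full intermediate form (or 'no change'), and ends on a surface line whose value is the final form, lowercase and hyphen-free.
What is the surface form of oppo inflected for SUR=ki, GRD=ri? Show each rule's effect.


underlying: oppo-pen-kd
1. d -> t, g -> k, v -> f / _ #: fires at position(s) 9: oppopenkt
surface: oppopenkt


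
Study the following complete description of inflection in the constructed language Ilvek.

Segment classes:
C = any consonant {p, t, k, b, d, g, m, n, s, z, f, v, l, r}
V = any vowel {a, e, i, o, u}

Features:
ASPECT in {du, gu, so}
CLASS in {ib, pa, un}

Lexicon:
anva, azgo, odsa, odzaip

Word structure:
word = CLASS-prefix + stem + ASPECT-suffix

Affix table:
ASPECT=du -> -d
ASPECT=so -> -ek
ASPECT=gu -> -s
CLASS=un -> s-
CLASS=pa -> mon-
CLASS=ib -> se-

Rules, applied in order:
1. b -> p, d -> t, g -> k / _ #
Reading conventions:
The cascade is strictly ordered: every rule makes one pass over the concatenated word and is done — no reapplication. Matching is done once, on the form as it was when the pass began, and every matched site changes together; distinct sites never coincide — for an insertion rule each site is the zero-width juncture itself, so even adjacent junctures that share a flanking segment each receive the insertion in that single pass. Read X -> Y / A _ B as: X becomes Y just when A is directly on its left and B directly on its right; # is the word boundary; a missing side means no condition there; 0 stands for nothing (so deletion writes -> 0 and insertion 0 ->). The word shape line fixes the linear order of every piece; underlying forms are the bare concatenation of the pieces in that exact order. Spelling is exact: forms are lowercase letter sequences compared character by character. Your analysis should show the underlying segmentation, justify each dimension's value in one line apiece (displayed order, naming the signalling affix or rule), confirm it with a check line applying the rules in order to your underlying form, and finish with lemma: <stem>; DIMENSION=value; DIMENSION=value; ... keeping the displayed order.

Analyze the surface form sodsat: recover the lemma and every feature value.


underlying: s-odsa-d
ASPECT=du - signalled by the affix -d
CLASS=un - signalled by the affix s-
check: sodsad -> sodsat
lemma: odsa; ASPECT=du; CLASS=un


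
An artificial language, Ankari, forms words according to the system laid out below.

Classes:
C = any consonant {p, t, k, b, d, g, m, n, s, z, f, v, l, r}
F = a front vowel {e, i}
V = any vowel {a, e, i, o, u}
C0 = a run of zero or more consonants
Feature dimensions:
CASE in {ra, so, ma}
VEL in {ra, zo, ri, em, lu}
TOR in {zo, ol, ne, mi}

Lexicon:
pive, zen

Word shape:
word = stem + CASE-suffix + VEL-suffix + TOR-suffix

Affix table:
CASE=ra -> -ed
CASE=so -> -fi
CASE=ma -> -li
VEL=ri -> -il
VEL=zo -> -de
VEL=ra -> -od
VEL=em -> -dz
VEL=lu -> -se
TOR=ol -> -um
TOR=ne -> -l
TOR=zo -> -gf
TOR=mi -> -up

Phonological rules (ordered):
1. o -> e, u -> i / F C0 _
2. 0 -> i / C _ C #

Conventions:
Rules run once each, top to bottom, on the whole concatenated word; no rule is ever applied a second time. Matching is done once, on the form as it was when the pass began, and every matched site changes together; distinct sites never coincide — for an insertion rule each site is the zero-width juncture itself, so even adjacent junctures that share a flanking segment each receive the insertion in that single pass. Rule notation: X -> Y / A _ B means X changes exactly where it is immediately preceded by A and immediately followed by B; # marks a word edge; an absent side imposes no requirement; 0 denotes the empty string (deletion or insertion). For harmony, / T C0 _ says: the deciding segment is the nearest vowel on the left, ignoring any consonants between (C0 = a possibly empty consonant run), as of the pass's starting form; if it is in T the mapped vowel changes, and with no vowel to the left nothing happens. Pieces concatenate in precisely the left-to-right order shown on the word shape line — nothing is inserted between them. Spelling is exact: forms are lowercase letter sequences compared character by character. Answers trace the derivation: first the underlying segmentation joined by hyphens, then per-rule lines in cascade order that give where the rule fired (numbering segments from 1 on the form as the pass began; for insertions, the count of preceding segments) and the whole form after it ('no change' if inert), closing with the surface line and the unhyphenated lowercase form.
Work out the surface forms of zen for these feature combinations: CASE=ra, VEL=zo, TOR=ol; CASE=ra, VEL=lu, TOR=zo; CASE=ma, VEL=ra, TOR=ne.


cell CASE=ra, VEL=zo, TOR=ol:
underlying: zen-ed-de-um
1. o -> e, u -> i / F C0 _: fires at position(s) 8: zeneddeim
2. 0 -> i / C _ C #: no change
surface: zeneddeim

cell CASE=ra, VEL=lu, TOR=zo:
underlying: zen-ed-se-gf
1. o -> e, u -> i / F C0 _: no change
2. 0 -> i / C _ C #: inserts after position(s) 8: zenedsegif
surface: zenedsegif

cell CASE=ma, VEL=ra, TOR=ne:
underlying: zen-li-od-l
1. o -> e, u -> i / F C0 _: fires at position(s) 6: zenliedl
2. 0 -> i / C _ C #: inserts after position(s) 7: zenliedil
surface: zenliedil
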